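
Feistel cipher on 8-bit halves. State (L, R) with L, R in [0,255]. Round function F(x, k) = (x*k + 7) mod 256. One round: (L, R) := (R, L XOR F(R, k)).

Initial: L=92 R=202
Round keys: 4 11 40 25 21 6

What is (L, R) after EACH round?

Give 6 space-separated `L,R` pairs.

Answer: 202,115 115,50 50,164 164,57 57,16 16,94

Derivation:
Round 1 (k=4): L=202 R=115
Round 2 (k=11): L=115 R=50
Round 3 (k=40): L=50 R=164
Round 4 (k=25): L=164 R=57
Round 5 (k=21): L=57 R=16
Round 6 (k=6): L=16 R=94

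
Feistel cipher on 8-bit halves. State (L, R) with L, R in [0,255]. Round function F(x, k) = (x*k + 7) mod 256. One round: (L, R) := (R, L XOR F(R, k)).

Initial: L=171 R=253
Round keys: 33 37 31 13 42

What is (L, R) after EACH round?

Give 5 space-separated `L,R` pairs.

Round 1 (k=33): L=253 R=15
Round 2 (k=37): L=15 R=207
Round 3 (k=31): L=207 R=23
Round 4 (k=13): L=23 R=253
Round 5 (k=42): L=253 R=158

Answer: 253,15 15,207 207,23 23,253 253,158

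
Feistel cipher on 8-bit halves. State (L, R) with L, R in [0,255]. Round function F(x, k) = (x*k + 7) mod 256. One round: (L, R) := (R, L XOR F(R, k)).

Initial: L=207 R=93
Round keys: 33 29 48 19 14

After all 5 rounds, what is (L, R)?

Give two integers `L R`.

Round 1 (k=33): L=93 R=203
Round 2 (k=29): L=203 R=91
Round 3 (k=48): L=91 R=220
Round 4 (k=19): L=220 R=0
Round 5 (k=14): L=0 R=219

Answer: 0 219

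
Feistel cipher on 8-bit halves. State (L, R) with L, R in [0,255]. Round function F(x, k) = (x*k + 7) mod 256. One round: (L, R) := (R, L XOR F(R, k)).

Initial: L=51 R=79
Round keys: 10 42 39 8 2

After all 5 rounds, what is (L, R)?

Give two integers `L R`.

Round 1 (k=10): L=79 R=46
Round 2 (k=42): L=46 R=220
Round 3 (k=39): L=220 R=165
Round 4 (k=8): L=165 R=243
Round 5 (k=2): L=243 R=72

Answer: 243 72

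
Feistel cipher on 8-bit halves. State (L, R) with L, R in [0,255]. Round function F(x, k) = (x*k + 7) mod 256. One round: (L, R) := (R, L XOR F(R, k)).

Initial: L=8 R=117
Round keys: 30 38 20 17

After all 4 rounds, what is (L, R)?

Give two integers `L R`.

Round 1 (k=30): L=117 R=181
Round 2 (k=38): L=181 R=144
Round 3 (k=20): L=144 R=242
Round 4 (k=17): L=242 R=137

Answer: 242 137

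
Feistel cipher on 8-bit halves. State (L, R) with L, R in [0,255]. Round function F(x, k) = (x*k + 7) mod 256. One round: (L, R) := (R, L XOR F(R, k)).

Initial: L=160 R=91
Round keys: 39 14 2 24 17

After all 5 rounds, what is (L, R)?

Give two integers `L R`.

Round 1 (k=39): L=91 R=68
Round 2 (k=14): L=68 R=228
Round 3 (k=2): L=228 R=139
Round 4 (k=24): L=139 R=235
Round 5 (k=17): L=235 R=41

Answer: 235 41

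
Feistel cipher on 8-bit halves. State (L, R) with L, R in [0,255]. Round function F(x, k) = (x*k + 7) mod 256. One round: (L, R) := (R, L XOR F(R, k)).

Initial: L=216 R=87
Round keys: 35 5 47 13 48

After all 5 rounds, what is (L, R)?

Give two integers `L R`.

Answer: 6 248

Derivation:
Round 1 (k=35): L=87 R=52
Round 2 (k=5): L=52 R=92
Round 3 (k=47): L=92 R=223
Round 4 (k=13): L=223 R=6
Round 5 (k=48): L=6 R=248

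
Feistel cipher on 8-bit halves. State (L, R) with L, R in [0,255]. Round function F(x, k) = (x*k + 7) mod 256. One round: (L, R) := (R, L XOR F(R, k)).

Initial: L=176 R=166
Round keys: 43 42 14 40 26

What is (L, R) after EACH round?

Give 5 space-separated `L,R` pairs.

Answer: 166,89 89,7 7,48 48,128 128,55

Derivation:
Round 1 (k=43): L=166 R=89
Round 2 (k=42): L=89 R=7
Round 3 (k=14): L=7 R=48
Round 4 (k=40): L=48 R=128
Round 5 (k=26): L=128 R=55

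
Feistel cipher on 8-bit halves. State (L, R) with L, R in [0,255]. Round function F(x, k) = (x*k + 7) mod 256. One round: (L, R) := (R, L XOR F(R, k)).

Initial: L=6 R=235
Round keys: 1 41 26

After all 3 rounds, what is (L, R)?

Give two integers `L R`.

Round 1 (k=1): L=235 R=244
Round 2 (k=41): L=244 R=240
Round 3 (k=26): L=240 R=147

Answer: 240 147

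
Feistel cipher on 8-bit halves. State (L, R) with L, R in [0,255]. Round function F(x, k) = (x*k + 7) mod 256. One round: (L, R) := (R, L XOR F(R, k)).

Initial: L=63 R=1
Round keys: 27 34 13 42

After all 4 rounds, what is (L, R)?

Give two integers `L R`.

Round 1 (k=27): L=1 R=29
Round 2 (k=34): L=29 R=224
Round 3 (k=13): L=224 R=122
Round 4 (k=42): L=122 R=235

Answer: 122 235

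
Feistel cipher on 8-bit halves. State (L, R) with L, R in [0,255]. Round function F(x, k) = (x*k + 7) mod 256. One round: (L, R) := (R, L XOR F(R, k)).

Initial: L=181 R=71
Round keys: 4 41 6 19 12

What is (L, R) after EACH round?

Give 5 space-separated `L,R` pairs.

Round 1 (k=4): L=71 R=150
Round 2 (k=41): L=150 R=74
Round 3 (k=6): L=74 R=85
Round 4 (k=19): L=85 R=28
Round 5 (k=12): L=28 R=2

Answer: 71,150 150,74 74,85 85,28 28,2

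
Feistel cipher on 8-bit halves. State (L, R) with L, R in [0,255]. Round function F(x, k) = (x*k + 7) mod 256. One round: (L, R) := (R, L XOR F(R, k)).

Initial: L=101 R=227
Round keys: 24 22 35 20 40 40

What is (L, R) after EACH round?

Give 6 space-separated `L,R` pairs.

Round 1 (k=24): L=227 R=42
Round 2 (k=22): L=42 R=64
Round 3 (k=35): L=64 R=237
Round 4 (k=20): L=237 R=203
Round 5 (k=40): L=203 R=82
Round 6 (k=40): L=82 R=28

Answer: 227,42 42,64 64,237 237,203 203,82 82,28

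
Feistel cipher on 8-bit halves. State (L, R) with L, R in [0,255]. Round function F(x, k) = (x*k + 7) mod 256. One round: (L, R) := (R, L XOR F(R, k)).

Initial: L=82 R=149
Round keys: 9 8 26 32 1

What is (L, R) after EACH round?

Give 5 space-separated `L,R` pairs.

Round 1 (k=9): L=149 R=22
Round 2 (k=8): L=22 R=34
Round 3 (k=26): L=34 R=109
Round 4 (k=32): L=109 R=133
Round 5 (k=1): L=133 R=225

Answer: 149,22 22,34 34,109 109,133 133,225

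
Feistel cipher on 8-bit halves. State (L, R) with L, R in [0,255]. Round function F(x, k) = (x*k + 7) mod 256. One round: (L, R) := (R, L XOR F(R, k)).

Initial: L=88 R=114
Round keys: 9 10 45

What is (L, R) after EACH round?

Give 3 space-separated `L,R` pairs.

Answer: 114,81 81,67 67,159

Derivation:
Round 1 (k=9): L=114 R=81
Round 2 (k=10): L=81 R=67
Round 3 (k=45): L=67 R=159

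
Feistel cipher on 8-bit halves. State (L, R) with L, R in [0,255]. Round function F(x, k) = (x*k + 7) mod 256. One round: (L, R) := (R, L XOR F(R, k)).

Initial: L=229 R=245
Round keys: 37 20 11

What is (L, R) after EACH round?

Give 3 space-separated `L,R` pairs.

Round 1 (k=37): L=245 R=149
Round 2 (k=20): L=149 R=94
Round 3 (k=11): L=94 R=132

Answer: 245,149 149,94 94,132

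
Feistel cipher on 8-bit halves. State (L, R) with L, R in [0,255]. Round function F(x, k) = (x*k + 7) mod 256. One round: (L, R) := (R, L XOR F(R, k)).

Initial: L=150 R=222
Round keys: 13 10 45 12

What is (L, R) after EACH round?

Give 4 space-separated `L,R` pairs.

Round 1 (k=13): L=222 R=219
Round 2 (k=10): L=219 R=75
Round 3 (k=45): L=75 R=237
Round 4 (k=12): L=237 R=104

Answer: 222,219 219,75 75,237 237,104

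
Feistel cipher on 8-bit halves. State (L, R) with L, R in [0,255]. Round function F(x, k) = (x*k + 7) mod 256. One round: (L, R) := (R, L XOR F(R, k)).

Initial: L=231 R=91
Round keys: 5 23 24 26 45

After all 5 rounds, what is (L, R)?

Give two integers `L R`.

Round 1 (k=5): L=91 R=41
Round 2 (k=23): L=41 R=237
Round 3 (k=24): L=237 R=22
Round 4 (k=26): L=22 R=174
Round 5 (k=45): L=174 R=139

Answer: 174 139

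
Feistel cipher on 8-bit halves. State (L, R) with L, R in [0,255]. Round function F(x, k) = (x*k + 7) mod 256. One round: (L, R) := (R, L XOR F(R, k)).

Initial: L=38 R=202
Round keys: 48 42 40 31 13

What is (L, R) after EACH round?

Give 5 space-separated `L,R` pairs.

Round 1 (k=48): L=202 R=193
Round 2 (k=42): L=193 R=123
Round 3 (k=40): L=123 R=254
Round 4 (k=31): L=254 R=178
Round 5 (k=13): L=178 R=239

Answer: 202,193 193,123 123,254 254,178 178,239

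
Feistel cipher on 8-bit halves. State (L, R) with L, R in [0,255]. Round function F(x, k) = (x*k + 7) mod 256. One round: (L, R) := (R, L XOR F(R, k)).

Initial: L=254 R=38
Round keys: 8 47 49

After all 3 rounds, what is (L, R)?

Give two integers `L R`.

Answer: 200 134

Derivation:
Round 1 (k=8): L=38 R=201
Round 2 (k=47): L=201 R=200
Round 3 (k=49): L=200 R=134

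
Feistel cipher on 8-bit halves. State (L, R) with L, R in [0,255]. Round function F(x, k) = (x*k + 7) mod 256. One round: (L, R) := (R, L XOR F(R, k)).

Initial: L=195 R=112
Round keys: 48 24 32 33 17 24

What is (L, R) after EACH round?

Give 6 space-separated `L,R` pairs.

Round 1 (k=48): L=112 R=196
Round 2 (k=24): L=196 R=23
Round 3 (k=32): L=23 R=35
Round 4 (k=33): L=35 R=157
Round 5 (k=17): L=157 R=87
Round 6 (k=24): L=87 R=178

Answer: 112,196 196,23 23,35 35,157 157,87 87,178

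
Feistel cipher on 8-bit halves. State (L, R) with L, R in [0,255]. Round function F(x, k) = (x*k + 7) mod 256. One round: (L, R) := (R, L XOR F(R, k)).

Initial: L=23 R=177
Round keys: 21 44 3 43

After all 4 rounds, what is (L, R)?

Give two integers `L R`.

Round 1 (k=21): L=177 R=155
Round 2 (k=44): L=155 R=26
Round 3 (k=3): L=26 R=206
Round 4 (k=43): L=206 R=187

Answer: 206 187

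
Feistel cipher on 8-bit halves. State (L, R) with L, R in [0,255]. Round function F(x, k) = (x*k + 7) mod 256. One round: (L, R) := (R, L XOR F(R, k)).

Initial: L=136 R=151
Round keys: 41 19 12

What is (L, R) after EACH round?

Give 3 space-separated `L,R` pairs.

Answer: 151,190 190,182 182,49

Derivation:
Round 1 (k=41): L=151 R=190
Round 2 (k=19): L=190 R=182
Round 3 (k=12): L=182 R=49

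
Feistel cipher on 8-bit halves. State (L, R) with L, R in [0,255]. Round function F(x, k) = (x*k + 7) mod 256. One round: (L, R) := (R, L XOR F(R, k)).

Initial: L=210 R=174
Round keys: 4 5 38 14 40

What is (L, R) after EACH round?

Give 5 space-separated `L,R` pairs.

Answer: 174,109 109,134 134,134 134,221 221,9

Derivation:
Round 1 (k=4): L=174 R=109
Round 2 (k=5): L=109 R=134
Round 3 (k=38): L=134 R=134
Round 4 (k=14): L=134 R=221
Round 5 (k=40): L=221 R=9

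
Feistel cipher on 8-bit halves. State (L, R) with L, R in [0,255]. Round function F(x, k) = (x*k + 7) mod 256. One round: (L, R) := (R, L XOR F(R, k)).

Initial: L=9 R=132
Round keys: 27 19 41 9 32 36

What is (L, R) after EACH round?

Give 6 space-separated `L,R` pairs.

Round 1 (k=27): L=132 R=250
Round 2 (k=19): L=250 R=17
Round 3 (k=41): L=17 R=58
Round 4 (k=9): L=58 R=0
Round 5 (k=32): L=0 R=61
Round 6 (k=36): L=61 R=155

Answer: 132,250 250,17 17,58 58,0 0,61 61,155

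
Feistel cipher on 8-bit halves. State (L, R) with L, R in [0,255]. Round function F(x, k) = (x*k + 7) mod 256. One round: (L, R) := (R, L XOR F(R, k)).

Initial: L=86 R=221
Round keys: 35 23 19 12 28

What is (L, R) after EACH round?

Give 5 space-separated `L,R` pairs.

Answer: 221,104 104,130 130,197 197,193 193,230

Derivation:
Round 1 (k=35): L=221 R=104
Round 2 (k=23): L=104 R=130
Round 3 (k=19): L=130 R=197
Round 4 (k=12): L=197 R=193
Round 5 (k=28): L=193 R=230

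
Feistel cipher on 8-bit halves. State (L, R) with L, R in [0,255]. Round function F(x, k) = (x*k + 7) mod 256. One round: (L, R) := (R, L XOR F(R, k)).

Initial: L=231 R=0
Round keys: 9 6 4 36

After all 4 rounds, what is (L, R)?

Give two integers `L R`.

Answer: 195 52

Derivation:
Round 1 (k=9): L=0 R=224
Round 2 (k=6): L=224 R=71
Round 3 (k=4): L=71 R=195
Round 4 (k=36): L=195 R=52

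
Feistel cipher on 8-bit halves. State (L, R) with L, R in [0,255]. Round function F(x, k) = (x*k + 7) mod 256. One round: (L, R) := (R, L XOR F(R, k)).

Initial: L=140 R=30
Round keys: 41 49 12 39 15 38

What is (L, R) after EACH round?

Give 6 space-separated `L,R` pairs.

Round 1 (k=41): L=30 R=89
Round 2 (k=49): L=89 R=14
Round 3 (k=12): L=14 R=246
Round 4 (k=39): L=246 R=143
Round 5 (k=15): L=143 R=158
Round 6 (k=38): L=158 R=244

Answer: 30,89 89,14 14,246 246,143 143,158 158,244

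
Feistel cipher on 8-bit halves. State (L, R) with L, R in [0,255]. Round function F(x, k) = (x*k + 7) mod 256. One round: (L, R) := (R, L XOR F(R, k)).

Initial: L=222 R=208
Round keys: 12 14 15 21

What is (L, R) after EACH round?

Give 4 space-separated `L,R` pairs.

Answer: 208,25 25,181 181,187 187,235

Derivation:
Round 1 (k=12): L=208 R=25
Round 2 (k=14): L=25 R=181
Round 3 (k=15): L=181 R=187
Round 4 (k=21): L=187 R=235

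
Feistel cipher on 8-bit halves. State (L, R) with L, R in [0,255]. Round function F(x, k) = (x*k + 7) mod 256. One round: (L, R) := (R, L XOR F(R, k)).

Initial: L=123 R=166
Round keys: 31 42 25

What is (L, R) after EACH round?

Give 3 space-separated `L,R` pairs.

Round 1 (k=31): L=166 R=90
Round 2 (k=42): L=90 R=109
Round 3 (k=25): L=109 R=246

Answer: 166,90 90,109 109,246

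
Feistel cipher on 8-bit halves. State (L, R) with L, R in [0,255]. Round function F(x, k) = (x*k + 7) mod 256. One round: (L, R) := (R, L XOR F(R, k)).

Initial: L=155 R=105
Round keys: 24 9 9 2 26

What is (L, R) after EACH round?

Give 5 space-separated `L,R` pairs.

Answer: 105,68 68,2 2,93 93,195 195,136

Derivation:
Round 1 (k=24): L=105 R=68
Round 2 (k=9): L=68 R=2
Round 3 (k=9): L=2 R=93
Round 4 (k=2): L=93 R=195
Round 5 (k=26): L=195 R=136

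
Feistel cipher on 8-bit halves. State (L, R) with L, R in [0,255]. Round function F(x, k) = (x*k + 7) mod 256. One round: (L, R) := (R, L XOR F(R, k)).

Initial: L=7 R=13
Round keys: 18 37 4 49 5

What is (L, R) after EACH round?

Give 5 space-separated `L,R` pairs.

Answer: 13,246 246,152 152,145 145,80 80,6

Derivation:
Round 1 (k=18): L=13 R=246
Round 2 (k=37): L=246 R=152
Round 3 (k=4): L=152 R=145
Round 4 (k=49): L=145 R=80
Round 5 (k=5): L=80 R=6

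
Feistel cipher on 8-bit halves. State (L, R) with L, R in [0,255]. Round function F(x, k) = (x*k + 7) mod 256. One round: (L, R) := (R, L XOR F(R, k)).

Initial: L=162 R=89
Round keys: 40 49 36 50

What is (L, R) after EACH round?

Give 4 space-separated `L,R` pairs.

Answer: 89,77 77,157 157,86 86,78

Derivation:
Round 1 (k=40): L=89 R=77
Round 2 (k=49): L=77 R=157
Round 3 (k=36): L=157 R=86
Round 4 (k=50): L=86 R=78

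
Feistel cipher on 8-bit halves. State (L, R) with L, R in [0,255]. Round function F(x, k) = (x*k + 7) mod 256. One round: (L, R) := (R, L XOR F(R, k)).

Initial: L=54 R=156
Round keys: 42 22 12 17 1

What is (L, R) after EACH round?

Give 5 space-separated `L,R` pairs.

Round 1 (k=42): L=156 R=169
Round 2 (k=22): L=169 R=17
Round 3 (k=12): L=17 R=122
Round 4 (k=17): L=122 R=48
Round 5 (k=1): L=48 R=77

Answer: 156,169 169,17 17,122 122,48 48,77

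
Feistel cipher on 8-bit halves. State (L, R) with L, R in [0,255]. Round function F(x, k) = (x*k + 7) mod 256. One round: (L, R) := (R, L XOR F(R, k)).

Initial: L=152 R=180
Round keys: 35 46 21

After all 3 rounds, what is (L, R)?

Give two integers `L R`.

Answer: 21 251

Derivation:
Round 1 (k=35): L=180 R=59
Round 2 (k=46): L=59 R=21
Round 3 (k=21): L=21 R=251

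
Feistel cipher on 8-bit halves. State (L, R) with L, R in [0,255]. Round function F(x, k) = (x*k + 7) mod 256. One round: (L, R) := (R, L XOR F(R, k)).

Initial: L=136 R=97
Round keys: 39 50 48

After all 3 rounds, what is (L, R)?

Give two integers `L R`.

Answer: 210 33

Derivation:
Round 1 (k=39): L=97 R=70
Round 2 (k=50): L=70 R=210
Round 3 (k=48): L=210 R=33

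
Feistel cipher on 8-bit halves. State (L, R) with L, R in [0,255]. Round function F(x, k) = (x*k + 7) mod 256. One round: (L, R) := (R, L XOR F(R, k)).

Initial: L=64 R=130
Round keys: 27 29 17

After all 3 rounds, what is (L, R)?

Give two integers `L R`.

Answer: 50 164

Derivation:
Round 1 (k=27): L=130 R=253
Round 2 (k=29): L=253 R=50
Round 3 (k=17): L=50 R=164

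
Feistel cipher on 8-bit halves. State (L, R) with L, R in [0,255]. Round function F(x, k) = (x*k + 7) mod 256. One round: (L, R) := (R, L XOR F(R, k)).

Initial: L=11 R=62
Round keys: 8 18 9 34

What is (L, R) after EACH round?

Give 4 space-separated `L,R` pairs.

Round 1 (k=8): L=62 R=252
Round 2 (k=18): L=252 R=129
Round 3 (k=9): L=129 R=108
Round 4 (k=34): L=108 R=222

Answer: 62,252 252,129 129,108 108,222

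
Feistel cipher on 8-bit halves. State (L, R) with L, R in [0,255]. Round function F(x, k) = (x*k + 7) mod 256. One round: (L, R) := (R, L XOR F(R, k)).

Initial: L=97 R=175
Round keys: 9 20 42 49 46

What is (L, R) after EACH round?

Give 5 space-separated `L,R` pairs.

Round 1 (k=9): L=175 R=79
Round 2 (k=20): L=79 R=156
Round 3 (k=42): L=156 R=208
Round 4 (k=49): L=208 R=75
Round 5 (k=46): L=75 R=81

Answer: 175,79 79,156 156,208 208,75 75,81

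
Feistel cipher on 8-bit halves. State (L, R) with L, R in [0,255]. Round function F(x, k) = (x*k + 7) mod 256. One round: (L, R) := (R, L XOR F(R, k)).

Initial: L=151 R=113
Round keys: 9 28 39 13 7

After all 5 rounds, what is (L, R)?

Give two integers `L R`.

Round 1 (k=9): L=113 R=151
Round 2 (k=28): L=151 R=250
Round 3 (k=39): L=250 R=138
Round 4 (k=13): L=138 R=243
Round 5 (k=7): L=243 R=38

Answer: 243 38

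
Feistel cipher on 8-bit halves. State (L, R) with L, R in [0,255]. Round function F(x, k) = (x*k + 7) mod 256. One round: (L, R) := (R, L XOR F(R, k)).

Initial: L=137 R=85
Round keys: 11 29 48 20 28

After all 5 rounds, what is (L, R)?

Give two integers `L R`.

Round 1 (k=11): L=85 R=39
Round 2 (k=29): L=39 R=39
Round 3 (k=48): L=39 R=112
Round 4 (k=20): L=112 R=224
Round 5 (k=28): L=224 R=247

Answer: 224 247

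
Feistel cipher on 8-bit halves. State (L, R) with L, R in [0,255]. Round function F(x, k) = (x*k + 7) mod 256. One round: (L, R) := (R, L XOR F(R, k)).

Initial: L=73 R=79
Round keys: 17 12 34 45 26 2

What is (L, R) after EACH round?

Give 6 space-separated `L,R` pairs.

Answer: 79,15 15,244 244,96 96,19 19,149 149,34

Derivation:
Round 1 (k=17): L=79 R=15
Round 2 (k=12): L=15 R=244
Round 3 (k=34): L=244 R=96
Round 4 (k=45): L=96 R=19
Round 5 (k=26): L=19 R=149
Round 6 (k=2): L=149 R=34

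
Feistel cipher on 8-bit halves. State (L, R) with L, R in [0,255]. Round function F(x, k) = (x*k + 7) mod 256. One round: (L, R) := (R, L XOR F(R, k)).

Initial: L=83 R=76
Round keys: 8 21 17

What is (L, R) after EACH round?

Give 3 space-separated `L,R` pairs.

Round 1 (k=8): L=76 R=52
Round 2 (k=21): L=52 R=7
Round 3 (k=17): L=7 R=74

Answer: 76,52 52,7 7,74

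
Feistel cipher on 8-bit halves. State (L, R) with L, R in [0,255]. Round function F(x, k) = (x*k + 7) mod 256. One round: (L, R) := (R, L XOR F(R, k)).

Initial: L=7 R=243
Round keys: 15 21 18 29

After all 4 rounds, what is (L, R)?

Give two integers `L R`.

Answer: 2 52

Derivation:
Round 1 (k=15): L=243 R=67
Round 2 (k=21): L=67 R=117
Round 3 (k=18): L=117 R=2
Round 4 (k=29): L=2 R=52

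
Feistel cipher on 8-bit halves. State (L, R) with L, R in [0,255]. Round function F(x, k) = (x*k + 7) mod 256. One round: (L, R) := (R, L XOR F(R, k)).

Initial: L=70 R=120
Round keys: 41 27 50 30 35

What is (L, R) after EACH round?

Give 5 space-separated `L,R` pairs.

Answer: 120,121 121,178 178,178 178,81 81,168

Derivation:
Round 1 (k=41): L=120 R=121
Round 2 (k=27): L=121 R=178
Round 3 (k=50): L=178 R=178
Round 4 (k=30): L=178 R=81
Round 5 (k=35): L=81 R=168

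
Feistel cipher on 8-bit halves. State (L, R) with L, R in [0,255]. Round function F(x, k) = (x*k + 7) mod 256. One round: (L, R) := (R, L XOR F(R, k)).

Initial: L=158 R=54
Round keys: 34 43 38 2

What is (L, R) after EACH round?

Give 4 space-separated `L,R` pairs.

Round 1 (k=34): L=54 R=173
Round 2 (k=43): L=173 R=32
Round 3 (k=38): L=32 R=106
Round 4 (k=2): L=106 R=251

Answer: 54,173 173,32 32,106 106,251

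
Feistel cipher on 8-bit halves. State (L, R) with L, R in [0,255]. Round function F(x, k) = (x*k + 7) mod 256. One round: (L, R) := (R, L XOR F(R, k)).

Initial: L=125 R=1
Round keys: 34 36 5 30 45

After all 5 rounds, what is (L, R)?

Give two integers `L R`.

Answer: 179 31

Derivation:
Round 1 (k=34): L=1 R=84
Round 2 (k=36): L=84 R=214
Round 3 (k=5): L=214 R=97
Round 4 (k=30): L=97 R=179
Round 5 (k=45): L=179 R=31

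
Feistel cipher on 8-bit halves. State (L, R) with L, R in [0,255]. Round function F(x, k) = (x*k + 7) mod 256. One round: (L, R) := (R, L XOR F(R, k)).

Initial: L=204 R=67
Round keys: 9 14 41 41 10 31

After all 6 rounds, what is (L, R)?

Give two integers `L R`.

Answer: 86 105

Derivation:
Round 1 (k=9): L=67 R=174
Round 2 (k=14): L=174 R=200
Round 3 (k=41): L=200 R=161
Round 4 (k=41): L=161 R=24
Round 5 (k=10): L=24 R=86
Round 6 (k=31): L=86 R=105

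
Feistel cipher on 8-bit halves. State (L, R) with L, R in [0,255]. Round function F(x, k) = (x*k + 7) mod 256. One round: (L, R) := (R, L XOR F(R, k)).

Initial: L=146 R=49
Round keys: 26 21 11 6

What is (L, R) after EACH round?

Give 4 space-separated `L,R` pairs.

Round 1 (k=26): L=49 R=147
Round 2 (k=21): L=147 R=39
Round 3 (k=11): L=39 R=39
Round 4 (k=6): L=39 R=214

Answer: 49,147 147,39 39,39 39,214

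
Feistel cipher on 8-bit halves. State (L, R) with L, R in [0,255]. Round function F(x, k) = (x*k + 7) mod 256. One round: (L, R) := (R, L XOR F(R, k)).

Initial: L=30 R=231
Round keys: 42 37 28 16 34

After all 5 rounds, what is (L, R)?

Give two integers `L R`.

Round 1 (k=42): L=231 R=243
Round 2 (k=37): L=243 R=193
Round 3 (k=28): L=193 R=208
Round 4 (k=16): L=208 R=198
Round 5 (k=34): L=198 R=131

Answer: 198 131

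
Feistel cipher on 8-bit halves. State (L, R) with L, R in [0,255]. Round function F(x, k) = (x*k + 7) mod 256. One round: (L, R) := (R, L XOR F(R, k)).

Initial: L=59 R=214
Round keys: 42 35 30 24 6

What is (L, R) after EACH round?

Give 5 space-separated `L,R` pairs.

Answer: 214,24 24,153 153,237 237,166 166,6

Derivation:
Round 1 (k=42): L=214 R=24
Round 2 (k=35): L=24 R=153
Round 3 (k=30): L=153 R=237
Round 4 (k=24): L=237 R=166
Round 5 (k=6): L=166 R=6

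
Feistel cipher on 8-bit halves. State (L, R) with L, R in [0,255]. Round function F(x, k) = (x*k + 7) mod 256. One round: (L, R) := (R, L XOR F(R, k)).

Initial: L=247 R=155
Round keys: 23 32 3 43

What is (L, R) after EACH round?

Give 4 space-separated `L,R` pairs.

Answer: 155,3 3,252 252,248 248,83

Derivation:
Round 1 (k=23): L=155 R=3
Round 2 (k=32): L=3 R=252
Round 3 (k=3): L=252 R=248
Round 4 (k=43): L=248 R=83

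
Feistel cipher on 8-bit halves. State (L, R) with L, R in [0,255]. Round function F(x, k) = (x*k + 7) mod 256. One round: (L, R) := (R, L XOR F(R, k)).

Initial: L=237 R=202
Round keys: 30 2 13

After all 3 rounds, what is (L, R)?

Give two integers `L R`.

Round 1 (k=30): L=202 R=94
Round 2 (k=2): L=94 R=9
Round 3 (k=13): L=9 R=34

Answer: 9 34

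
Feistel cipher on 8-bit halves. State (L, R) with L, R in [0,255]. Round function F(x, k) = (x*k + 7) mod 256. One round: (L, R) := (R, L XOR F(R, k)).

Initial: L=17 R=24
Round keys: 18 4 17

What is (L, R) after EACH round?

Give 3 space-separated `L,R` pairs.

Round 1 (k=18): L=24 R=166
Round 2 (k=4): L=166 R=135
Round 3 (k=17): L=135 R=88

Answer: 24,166 166,135 135,88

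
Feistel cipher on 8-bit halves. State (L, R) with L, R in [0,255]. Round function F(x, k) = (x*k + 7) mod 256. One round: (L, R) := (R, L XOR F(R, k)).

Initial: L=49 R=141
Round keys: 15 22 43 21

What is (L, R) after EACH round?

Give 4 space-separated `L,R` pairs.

Answer: 141,123 123,20 20,24 24,235

Derivation:
Round 1 (k=15): L=141 R=123
Round 2 (k=22): L=123 R=20
Round 3 (k=43): L=20 R=24
Round 4 (k=21): L=24 R=235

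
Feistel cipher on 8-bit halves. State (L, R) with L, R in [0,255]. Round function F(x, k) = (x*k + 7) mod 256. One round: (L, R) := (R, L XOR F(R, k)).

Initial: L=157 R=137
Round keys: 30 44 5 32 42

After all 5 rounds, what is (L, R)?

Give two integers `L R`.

Round 1 (k=30): L=137 R=136
Round 2 (k=44): L=136 R=238
Round 3 (k=5): L=238 R=37
Round 4 (k=32): L=37 R=73
Round 5 (k=42): L=73 R=36

Answer: 73 36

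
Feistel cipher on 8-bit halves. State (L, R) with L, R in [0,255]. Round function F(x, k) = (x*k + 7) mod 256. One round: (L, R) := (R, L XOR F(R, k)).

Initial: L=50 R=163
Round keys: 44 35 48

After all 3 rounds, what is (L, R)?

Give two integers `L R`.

Round 1 (k=44): L=163 R=57
Round 2 (k=35): L=57 R=113
Round 3 (k=48): L=113 R=14

Answer: 113 14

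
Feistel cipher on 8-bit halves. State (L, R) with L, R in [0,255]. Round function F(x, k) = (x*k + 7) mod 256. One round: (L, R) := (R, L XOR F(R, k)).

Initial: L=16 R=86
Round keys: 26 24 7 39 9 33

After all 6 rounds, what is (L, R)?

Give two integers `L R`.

Round 1 (k=26): L=86 R=211
Round 2 (k=24): L=211 R=153
Round 3 (k=7): L=153 R=229
Round 4 (k=39): L=229 R=115
Round 5 (k=9): L=115 R=247
Round 6 (k=33): L=247 R=173

Answer: 247 173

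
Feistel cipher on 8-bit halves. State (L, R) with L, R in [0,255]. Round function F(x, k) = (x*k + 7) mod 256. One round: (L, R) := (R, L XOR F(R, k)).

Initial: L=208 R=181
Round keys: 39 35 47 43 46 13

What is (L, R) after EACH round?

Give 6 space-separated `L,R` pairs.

Round 1 (k=39): L=181 R=74
Round 2 (k=35): L=74 R=144
Round 3 (k=47): L=144 R=61
Round 4 (k=43): L=61 R=214
Round 5 (k=46): L=214 R=70
Round 6 (k=13): L=70 R=67

Answer: 181,74 74,144 144,61 61,214 214,70 70,67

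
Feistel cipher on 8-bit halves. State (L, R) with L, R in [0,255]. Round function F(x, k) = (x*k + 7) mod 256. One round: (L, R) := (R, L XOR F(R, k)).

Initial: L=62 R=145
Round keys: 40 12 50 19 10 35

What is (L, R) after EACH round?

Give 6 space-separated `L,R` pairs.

Answer: 145,145 145,66 66,122 122,87 87,23 23,123

Derivation:
Round 1 (k=40): L=145 R=145
Round 2 (k=12): L=145 R=66
Round 3 (k=50): L=66 R=122
Round 4 (k=19): L=122 R=87
Round 5 (k=10): L=87 R=23
Round 6 (k=35): L=23 R=123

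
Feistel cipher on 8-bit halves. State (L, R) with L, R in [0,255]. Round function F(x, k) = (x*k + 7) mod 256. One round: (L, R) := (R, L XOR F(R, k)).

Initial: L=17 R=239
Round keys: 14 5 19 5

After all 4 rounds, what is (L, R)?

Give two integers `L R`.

Round 1 (k=14): L=239 R=8
Round 2 (k=5): L=8 R=192
Round 3 (k=19): L=192 R=79
Round 4 (k=5): L=79 R=82

Answer: 79 82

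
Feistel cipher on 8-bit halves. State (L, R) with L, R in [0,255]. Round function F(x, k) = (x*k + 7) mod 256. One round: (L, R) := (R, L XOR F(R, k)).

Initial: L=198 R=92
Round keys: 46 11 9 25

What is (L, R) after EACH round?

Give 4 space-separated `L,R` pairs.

Round 1 (k=46): L=92 R=73
Round 2 (k=11): L=73 R=118
Round 3 (k=9): L=118 R=100
Round 4 (k=25): L=100 R=189

Answer: 92,73 73,118 118,100 100,189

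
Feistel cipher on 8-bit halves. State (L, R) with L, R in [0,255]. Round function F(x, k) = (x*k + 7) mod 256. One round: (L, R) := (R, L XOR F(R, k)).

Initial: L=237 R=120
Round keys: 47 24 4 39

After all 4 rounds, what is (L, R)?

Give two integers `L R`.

Round 1 (k=47): L=120 R=226
Round 2 (k=24): L=226 R=79
Round 3 (k=4): L=79 R=161
Round 4 (k=39): L=161 R=193

Answer: 161 193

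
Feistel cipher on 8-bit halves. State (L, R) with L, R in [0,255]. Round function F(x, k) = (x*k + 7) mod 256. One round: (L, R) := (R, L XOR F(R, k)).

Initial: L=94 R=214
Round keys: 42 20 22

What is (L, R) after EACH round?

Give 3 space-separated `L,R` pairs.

Round 1 (k=42): L=214 R=125
Round 2 (k=20): L=125 R=29
Round 3 (k=22): L=29 R=248

Answer: 214,125 125,29 29,248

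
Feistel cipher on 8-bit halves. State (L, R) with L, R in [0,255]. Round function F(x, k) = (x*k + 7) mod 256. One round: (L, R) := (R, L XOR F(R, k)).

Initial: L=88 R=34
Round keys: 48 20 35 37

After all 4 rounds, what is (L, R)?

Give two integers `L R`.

Round 1 (k=48): L=34 R=63
Round 2 (k=20): L=63 R=209
Round 3 (k=35): L=209 R=165
Round 4 (k=37): L=165 R=49

Answer: 165 49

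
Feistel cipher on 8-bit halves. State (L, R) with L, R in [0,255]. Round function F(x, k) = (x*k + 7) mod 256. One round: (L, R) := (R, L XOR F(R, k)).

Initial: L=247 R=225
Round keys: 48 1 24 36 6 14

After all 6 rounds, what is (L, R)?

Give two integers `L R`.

Answer: 50 166

Derivation:
Round 1 (k=48): L=225 R=192
Round 2 (k=1): L=192 R=38
Round 3 (k=24): L=38 R=87
Round 4 (k=36): L=87 R=101
Round 5 (k=6): L=101 R=50
Round 6 (k=14): L=50 R=166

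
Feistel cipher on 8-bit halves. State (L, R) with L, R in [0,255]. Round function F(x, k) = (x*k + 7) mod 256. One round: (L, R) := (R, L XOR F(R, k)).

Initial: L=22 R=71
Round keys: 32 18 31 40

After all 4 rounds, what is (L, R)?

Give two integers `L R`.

Round 1 (k=32): L=71 R=241
Round 2 (k=18): L=241 R=190
Round 3 (k=31): L=190 R=248
Round 4 (k=40): L=248 R=121

Answer: 248 121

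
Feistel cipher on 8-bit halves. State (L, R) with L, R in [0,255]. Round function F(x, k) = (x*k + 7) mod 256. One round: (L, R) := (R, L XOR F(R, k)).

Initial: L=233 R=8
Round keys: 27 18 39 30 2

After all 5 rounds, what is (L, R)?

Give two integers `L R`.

Answer: 120 165

Derivation:
Round 1 (k=27): L=8 R=54
Round 2 (k=18): L=54 R=219
Round 3 (k=39): L=219 R=82
Round 4 (k=30): L=82 R=120
Round 5 (k=2): L=120 R=165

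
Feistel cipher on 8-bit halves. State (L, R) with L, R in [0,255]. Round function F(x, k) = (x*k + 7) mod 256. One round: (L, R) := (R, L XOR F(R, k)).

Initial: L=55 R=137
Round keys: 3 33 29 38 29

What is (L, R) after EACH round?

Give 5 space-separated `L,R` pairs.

Round 1 (k=3): L=137 R=149
Round 2 (k=33): L=149 R=181
Round 3 (k=29): L=181 R=29
Round 4 (k=38): L=29 R=224
Round 5 (k=29): L=224 R=122

Answer: 137,149 149,181 181,29 29,224 224,122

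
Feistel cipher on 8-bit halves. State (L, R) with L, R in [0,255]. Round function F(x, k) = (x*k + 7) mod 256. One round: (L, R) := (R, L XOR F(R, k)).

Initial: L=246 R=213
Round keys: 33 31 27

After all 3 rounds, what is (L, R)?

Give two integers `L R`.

Round 1 (k=33): L=213 R=138
Round 2 (k=31): L=138 R=104
Round 3 (k=27): L=104 R=117

Answer: 104 117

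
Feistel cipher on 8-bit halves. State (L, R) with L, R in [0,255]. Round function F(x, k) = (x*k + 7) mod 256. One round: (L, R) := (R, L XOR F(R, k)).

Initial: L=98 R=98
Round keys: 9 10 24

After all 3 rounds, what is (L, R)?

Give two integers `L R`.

Round 1 (k=9): L=98 R=27
Round 2 (k=10): L=27 R=119
Round 3 (k=24): L=119 R=52

Answer: 119 52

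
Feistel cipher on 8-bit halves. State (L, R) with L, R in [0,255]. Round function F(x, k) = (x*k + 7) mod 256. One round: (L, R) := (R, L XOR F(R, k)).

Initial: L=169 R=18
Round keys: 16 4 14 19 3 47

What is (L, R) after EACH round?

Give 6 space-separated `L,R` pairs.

Answer: 18,142 142,45 45,243 243,61 61,77 77,23

Derivation:
Round 1 (k=16): L=18 R=142
Round 2 (k=4): L=142 R=45
Round 3 (k=14): L=45 R=243
Round 4 (k=19): L=243 R=61
Round 5 (k=3): L=61 R=77
Round 6 (k=47): L=77 R=23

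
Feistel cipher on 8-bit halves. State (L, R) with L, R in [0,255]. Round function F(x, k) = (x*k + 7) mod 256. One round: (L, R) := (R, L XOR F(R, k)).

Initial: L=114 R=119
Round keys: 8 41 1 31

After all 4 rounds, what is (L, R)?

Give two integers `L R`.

Round 1 (k=8): L=119 R=205
Round 2 (k=41): L=205 R=171
Round 3 (k=1): L=171 R=127
Round 4 (k=31): L=127 R=195

Answer: 127 195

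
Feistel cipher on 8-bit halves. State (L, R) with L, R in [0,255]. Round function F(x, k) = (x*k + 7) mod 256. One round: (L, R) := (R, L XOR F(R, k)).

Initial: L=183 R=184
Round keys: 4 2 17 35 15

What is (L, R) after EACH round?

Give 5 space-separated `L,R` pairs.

Round 1 (k=4): L=184 R=80
Round 2 (k=2): L=80 R=31
Round 3 (k=17): L=31 R=70
Round 4 (k=35): L=70 R=134
Round 5 (k=15): L=134 R=167

Answer: 184,80 80,31 31,70 70,134 134,167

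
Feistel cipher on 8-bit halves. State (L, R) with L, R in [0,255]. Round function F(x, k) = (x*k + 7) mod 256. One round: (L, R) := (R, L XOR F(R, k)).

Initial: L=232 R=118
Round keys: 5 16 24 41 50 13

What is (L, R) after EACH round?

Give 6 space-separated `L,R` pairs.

Round 1 (k=5): L=118 R=189
Round 2 (k=16): L=189 R=161
Round 3 (k=24): L=161 R=162
Round 4 (k=41): L=162 R=88
Round 5 (k=50): L=88 R=149
Round 6 (k=13): L=149 R=192

Answer: 118,189 189,161 161,162 162,88 88,149 149,192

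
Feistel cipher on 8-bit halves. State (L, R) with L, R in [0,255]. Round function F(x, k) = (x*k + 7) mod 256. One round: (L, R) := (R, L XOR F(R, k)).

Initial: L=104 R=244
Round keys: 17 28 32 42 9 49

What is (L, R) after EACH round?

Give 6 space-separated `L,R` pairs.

Answer: 244,83 83,239 239,180 180,96 96,211 211,10

Derivation:
Round 1 (k=17): L=244 R=83
Round 2 (k=28): L=83 R=239
Round 3 (k=32): L=239 R=180
Round 4 (k=42): L=180 R=96
Round 5 (k=9): L=96 R=211
Round 6 (k=49): L=211 R=10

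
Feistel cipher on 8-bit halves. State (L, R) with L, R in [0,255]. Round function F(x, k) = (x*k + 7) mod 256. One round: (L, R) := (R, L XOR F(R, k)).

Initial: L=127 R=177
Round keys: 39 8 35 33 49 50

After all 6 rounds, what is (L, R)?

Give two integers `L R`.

Answer: 112 222

Derivation:
Round 1 (k=39): L=177 R=129
Round 2 (k=8): L=129 R=190
Round 3 (k=35): L=190 R=128
Round 4 (k=33): L=128 R=57
Round 5 (k=49): L=57 R=112
Round 6 (k=50): L=112 R=222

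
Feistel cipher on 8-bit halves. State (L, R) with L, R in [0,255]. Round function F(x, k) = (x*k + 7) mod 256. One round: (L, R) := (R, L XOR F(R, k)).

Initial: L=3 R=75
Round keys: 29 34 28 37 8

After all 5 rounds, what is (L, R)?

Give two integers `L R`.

Answer: 115 69

Derivation:
Round 1 (k=29): L=75 R=133
Round 2 (k=34): L=133 R=250
Round 3 (k=28): L=250 R=218
Round 4 (k=37): L=218 R=115
Round 5 (k=8): L=115 R=69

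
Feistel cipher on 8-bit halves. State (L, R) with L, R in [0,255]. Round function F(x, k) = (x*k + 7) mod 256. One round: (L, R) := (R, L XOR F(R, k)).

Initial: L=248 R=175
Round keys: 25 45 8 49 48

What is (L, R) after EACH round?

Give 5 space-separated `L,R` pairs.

Round 1 (k=25): L=175 R=230
Round 2 (k=45): L=230 R=218
Round 3 (k=8): L=218 R=49
Round 4 (k=49): L=49 R=178
Round 5 (k=48): L=178 R=86

Answer: 175,230 230,218 218,49 49,178 178,86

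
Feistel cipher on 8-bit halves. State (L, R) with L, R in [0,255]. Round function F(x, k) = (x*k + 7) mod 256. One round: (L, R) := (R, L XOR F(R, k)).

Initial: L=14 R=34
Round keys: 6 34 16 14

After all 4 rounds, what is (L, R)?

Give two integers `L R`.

Answer: 234 144

Derivation:
Round 1 (k=6): L=34 R=221
Round 2 (k=34): L=221 R=67
Round 3 (k=16): L=67 R=234
Round 4 (k=14): L=234 R=144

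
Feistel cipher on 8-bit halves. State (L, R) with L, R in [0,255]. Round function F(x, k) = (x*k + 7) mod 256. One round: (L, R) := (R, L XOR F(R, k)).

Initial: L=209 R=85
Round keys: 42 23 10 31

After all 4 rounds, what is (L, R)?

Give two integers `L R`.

Answer: 195 110

Derivation:
Round 1 (k=42): L=85 R=40
Round 2 (k=23): L=40 R=202
Round 3 (k=10): L=202 R=195
Round 4 (k=31): L=195 R=110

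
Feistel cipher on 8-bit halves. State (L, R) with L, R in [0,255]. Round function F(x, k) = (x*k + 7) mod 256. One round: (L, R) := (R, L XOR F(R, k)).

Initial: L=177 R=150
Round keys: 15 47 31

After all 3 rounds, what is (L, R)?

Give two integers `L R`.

Answer: 49 150

Derivation:
Round 1 (k=15): L=150 R=96
Round 2 (k=47): L=96 R=49
Round 3 (k=31): L=49 R=150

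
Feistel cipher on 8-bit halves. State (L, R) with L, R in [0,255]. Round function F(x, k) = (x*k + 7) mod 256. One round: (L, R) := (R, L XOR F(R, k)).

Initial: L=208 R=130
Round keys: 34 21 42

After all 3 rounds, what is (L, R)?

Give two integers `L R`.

Round 1 (k=34): L=130 R=155
Round 2 (k=21): L=155 R=60
Round 3 (k=42): L=60 R=68

Answer: 60 68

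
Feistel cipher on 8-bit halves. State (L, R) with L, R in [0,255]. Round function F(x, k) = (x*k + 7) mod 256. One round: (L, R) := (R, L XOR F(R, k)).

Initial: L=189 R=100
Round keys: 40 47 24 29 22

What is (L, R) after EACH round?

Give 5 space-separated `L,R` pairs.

Answer: 100,26 26,169 169,197 197,241 241,120

Derivation:
Round 1 (k=40): L=100 R=26
Round 2 (k=47): L=26 R=169
Round 3 (k=24): L=169 R=197
Round 4 (k=29): L=197 R=241
Round 5 (k=22): L=241 R=120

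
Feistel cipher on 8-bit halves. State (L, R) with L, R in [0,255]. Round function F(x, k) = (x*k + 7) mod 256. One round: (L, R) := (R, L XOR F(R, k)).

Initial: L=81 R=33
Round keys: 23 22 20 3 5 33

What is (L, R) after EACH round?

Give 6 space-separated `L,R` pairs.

Answer: 33,175 175,48 48,104 104,15 15,58 58,142

Derivation:
Round 1 (k=23): L=33 R=175
Round 2 (k=22): L=175 R=48
Round 3 (k=20): L=48 R=104
Round 4 (k=3): L=104 R=15
Round 5 (k=5): L=15 R=58
Round 6 (k=33): L=58 R=142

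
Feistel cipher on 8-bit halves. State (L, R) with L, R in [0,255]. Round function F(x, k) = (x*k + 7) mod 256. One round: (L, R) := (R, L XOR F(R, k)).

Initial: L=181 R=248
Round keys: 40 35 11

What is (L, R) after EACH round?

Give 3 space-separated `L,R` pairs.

Round 1 (k=40): L=248 R=114
Round 2 (k=35): L=114 R=101
Round 3 (k=11): L=101 R=44

Answer: 248,114 114,101 101,44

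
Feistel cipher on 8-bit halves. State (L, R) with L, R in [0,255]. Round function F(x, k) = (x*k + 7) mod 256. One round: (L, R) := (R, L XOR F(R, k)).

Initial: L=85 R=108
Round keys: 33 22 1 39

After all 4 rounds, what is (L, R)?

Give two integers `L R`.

Answer: 136 152

Derivation:
Round 1 (k=33): L=108 R=166
Round 2 (k=22): L=166 R=39
Round 3 (k=1): L=39 R=136
Round 4 (k=39): L=136 R=152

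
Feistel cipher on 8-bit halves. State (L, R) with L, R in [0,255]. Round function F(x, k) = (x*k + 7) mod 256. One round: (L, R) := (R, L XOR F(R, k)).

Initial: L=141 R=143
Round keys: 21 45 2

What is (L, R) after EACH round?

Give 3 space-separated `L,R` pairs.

Round 1 (k=21): L=143 R=79
Round 2 (k=45): L=79 R=101
Round 3 (k=2): L=101 R=158

Answer: 143,79 79,101 101,158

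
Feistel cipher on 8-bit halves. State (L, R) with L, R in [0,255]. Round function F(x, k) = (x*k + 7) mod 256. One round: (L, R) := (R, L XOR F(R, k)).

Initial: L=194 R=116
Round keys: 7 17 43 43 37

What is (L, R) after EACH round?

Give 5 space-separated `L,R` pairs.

Round 1 (k=7): L=116 R=241
Round 2 (k=17): L=241 R=124
Round 3 (k=43): L=124 R=42
Round 4 (k=43): L=42 R=105
Round 5 (k=37): L=105 R=30

Answer: 116,241 241,124 124,42 42,105 105,30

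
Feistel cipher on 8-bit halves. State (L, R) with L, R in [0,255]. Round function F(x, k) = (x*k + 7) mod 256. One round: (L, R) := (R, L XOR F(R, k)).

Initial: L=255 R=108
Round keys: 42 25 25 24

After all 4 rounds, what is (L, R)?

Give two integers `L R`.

Round 1 (k=42): L=108 R=64
Round 2 (k=25): L=64 R=43
Round 3 (k=25): L=43 R=122
Round 4 (k=24): L=122 R=92

Answer: 122 92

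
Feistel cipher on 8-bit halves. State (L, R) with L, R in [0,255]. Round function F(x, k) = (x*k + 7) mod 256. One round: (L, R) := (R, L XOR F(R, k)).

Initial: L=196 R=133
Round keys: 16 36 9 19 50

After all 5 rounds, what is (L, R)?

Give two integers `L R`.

Answer: 87 123

Derivation:
Round 1 (k=16): L=133 R=147
Round 2 (k=36): L=147 R=54
Round 3 (k=9): L=54 R=126
Round 4 (k=19): L=126 R=87
Round 5 (k=50): L=87 R=123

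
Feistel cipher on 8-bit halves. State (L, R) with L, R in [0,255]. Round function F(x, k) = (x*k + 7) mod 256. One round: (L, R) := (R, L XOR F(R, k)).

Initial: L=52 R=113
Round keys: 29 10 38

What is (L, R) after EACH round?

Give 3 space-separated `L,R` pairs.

Answer: 113,224 224,182 182,235

Derivation:
Round 1 (k=29): L=113 R=224
Round 2 (k=10): L=224 R=182
Round 3 (k=38): L=182 R=235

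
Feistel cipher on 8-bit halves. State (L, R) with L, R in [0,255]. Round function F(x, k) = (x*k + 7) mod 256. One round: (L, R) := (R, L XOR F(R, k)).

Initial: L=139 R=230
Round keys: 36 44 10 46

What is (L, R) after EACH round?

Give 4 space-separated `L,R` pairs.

Answer: 230,212 212,145 145,101 101,188

Derivation:
Round 1 (k=36): L=230 R=212
Round 2 (k=44): L=212 R=145
Round 3 (k=10): L=145 R=101
Round 4 (k=46): L=101 R=188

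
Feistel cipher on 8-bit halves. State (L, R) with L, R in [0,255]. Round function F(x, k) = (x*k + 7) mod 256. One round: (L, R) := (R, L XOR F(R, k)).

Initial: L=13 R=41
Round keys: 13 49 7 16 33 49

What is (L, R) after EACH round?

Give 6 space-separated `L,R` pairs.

Answer: 41,17 17,97 97,191 191,150 150,226 226,223

Derivation:
Round 1 (k=13): L=41 R=17
Round 2 (k=49): L=17 R=97
Round 3 (k=7): L=97 R=191
Round 4 (k=16): L=191 R=150
Round 5 (k=33): L=150 R=226
Round 6 (k=49): L=226 R=223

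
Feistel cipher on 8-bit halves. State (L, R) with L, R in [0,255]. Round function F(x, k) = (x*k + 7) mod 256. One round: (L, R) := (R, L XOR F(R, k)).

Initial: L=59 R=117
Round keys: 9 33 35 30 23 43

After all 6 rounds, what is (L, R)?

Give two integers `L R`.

Answer: 194 199

Derivation:
Round 1 (k=9): L=117 R=31
Round 2 (k=33): L=31 R=115
Round 3 (k=35): L=115 R=223
Round 4 (k=30): L=223 R=90
Round 5 (k=23): L=90 R=194
Round 6 (k=43): L=194 R=199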